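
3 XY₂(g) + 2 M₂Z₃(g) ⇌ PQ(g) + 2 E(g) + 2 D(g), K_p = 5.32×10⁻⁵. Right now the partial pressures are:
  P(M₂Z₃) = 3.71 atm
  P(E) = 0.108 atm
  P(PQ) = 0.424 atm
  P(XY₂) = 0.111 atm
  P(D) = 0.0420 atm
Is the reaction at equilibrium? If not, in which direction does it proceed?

reverse (toward reactants)

Q_p = P(PQ)·P(E)²·P(D)² / (P(XY₂)³·P(M₂Z₃)²) = (0.424)·(0.108)²·(0.0420)² / ((0.111)³·(3.71)²) = 4.63×10⁻⁴
Q_p = 4.63×10⁻⁴ > K_p = 5.32×10⁻⁵, so the reverse reaction proceeds.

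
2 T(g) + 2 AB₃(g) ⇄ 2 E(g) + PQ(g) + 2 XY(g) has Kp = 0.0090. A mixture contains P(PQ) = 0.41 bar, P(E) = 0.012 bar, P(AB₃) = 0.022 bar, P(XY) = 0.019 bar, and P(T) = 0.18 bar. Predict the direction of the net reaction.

to the right

Qp = P(E)²·P(PQ)·P(XY)² / (P(T)²·P(AB₃)²) = (0.012)²·(0.41)·(0.019)² / ((0.18)²·(0.022)²) = 0.0014
Qp = 0.0014 < Kp = 0.0090, so the forward reaction proceeds.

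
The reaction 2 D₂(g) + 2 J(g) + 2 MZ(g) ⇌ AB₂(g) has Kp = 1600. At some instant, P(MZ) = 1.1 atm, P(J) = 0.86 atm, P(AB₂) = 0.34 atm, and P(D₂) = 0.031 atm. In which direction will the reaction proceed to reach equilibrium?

Qp = P(AB₂) / (P(D₂)²·P(J)²·P(MZ)²) = (0.34) / ((0.031)²·(0.86)²·(1.1)²) = 400
Qp = 400 < Kp = 1600, so the forward reaction proceeds.

forward (toward products)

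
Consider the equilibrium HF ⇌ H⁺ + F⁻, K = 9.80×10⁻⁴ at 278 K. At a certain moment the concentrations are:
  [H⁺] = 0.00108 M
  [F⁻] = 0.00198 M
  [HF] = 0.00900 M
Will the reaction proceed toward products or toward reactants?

toward products

Q = [H⁺]·[F⁻] / [HF] = (0.00108)·(0.00198) / (0.00900) = 2.38×10⁻⁴
Q = 2.38×10⁻⁴ < K = 9.80×10⁻⁴, so the forward reaction proceeds.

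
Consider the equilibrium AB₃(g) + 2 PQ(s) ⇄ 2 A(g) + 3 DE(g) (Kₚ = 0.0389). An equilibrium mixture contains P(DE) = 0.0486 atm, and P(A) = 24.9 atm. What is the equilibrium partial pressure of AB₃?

P(AB₃) = 1.83 atm

(PQ is a pure solid — omitted from Kₚ.)
At equilibrium, Kₚ = P(A)²·P(DE)³ / P(AB₃) = 0.0389.
(24.9)²·(0.0486)³ / (P(AB₃)) = 0.0389
P(AB₃) = 1.83 atm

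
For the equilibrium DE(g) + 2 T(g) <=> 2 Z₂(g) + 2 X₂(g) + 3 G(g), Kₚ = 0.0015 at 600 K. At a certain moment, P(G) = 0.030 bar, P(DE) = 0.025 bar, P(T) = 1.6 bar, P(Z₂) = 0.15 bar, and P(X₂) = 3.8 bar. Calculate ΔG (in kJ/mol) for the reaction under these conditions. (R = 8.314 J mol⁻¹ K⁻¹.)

Qₚ = P(Z₂)²·P(X₂)²·P(G)³ / (P(DE)·P(T)²) = (0.15)²·(3.8)²·(0.030)³ / ((0.025)·(1.6)²) = 1.37e-4
ΔG = RT ln(Qₚ/Kₚ) = (8.314 J mol⁻¹ K⁻¹)(600 K) × ln(1.37e-4/0.0015)
   = (4.988 kJ/mol)(-2.393) = -11.9 kJ/mol
ΔG < 0, so the forward reaction is spontaneous (proceeds forward).

ΔG = -11.9 kJ/mol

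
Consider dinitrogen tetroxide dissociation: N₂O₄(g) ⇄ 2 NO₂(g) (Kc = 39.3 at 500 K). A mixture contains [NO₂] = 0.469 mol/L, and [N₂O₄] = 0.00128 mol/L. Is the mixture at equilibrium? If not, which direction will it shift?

no; Q > K, reaction proceeds in reverse

Qc = [NO₂]² / [N₂O₄] = (0.469)² / (0.00128) = 172
Qc = 172 > Kc = 39.3: net reverse reaction.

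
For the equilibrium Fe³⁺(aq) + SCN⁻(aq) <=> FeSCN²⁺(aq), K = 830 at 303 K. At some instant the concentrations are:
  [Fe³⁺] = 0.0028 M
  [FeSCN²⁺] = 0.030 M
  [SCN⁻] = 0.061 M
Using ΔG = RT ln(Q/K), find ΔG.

Q = [FeSCN²⁺] / ([Fe³⁺]·[SCN⁻]) = (0.030) / ((0.0028)·(0.061)) = 176
ΔG = RT ln(Q/K) = (8.314 J mol⁻¹ K⁻¹)(303 K) × ln(176/830)
   = (2.519 kJ/mol)(-1.551) = -3.91 kJ/mol
ΔG < 0, so the forward reaction is spontaneous (proceeds forward).

ΔG = -3.91 kJ/mol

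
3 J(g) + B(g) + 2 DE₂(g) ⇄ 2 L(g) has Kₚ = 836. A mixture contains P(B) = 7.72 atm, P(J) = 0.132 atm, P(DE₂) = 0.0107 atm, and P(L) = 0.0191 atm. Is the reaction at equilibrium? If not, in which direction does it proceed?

to the right

Qₚ = P(L)² / (P(J)³·P(B)·P(DE₂)²) = (0.0191)² / ((0.132)³·(7.72)·(0.0107)²) = 179
Qₚ = 179 < Kₚ = 836, so the forward reaction proceeds.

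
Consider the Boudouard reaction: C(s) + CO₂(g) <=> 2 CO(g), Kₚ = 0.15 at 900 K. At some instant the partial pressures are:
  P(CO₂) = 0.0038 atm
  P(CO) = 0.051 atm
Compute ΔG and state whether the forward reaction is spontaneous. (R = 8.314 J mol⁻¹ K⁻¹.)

ΔG = 11.4 kJ/mol; the forward reaction is non-spontaneous

(C is a pure solid — omitted from Qₚ.)
Qₚ = P(CO)² / P(CO₂) = (0.051)² / (0.0038) = 0.684
ΔG = RT ln(Qₚ/Kₚ) = (8.314 J mol⁻¹ K⁻¹)(900 K) × ln(0.684/0.15)
   = (7.483 kJ/mol)(1.517) = 11.4 kJ/mol
ΔG > 0, so the forward reaction is non-spontaneous (proceeds in reverse).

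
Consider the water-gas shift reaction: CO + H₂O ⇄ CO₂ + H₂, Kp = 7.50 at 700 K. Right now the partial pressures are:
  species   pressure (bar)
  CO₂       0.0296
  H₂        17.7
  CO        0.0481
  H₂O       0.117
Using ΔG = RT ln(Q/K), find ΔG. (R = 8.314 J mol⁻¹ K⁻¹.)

ΔG = 14.7 kJ/mol

Qp = P(CO₂)·P(H₂) / (P(CO)·P(H₂O)) = (0.0296)·(17.7) / ((0.0481)·(0.117)) = 93.1
ΔG = RT ln(Qp/Kp) = (8.314 J mol⁻¹ K⁻¹)(700 K) × ln(93.1/7.50)
   = (5.820 kJ/mol)(2.519) = 14.7 kJ/mol
ΔG > 0, so the forward reaction is non-spontaneous (proceeds in reverse).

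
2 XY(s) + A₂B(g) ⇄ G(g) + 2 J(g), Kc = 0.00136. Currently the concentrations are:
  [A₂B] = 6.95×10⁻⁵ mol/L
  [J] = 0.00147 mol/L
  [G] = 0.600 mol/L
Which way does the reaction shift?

(XY is a pure solid — omitted from Qc.)
Qc = [G]·[J]² / [A₂B] = (0.600)·(0.00147)² / (6.95×10⁻⁵) = 0.0187
Qc = 0.0187 > Kc = 0.00136, so the reverse reaction proceeds.

reverse (toward reactants)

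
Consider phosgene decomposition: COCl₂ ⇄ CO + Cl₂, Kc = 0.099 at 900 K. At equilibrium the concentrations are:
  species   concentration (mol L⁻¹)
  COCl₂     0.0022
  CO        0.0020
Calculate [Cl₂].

[Cl₂] = 0.11 mol L⁻¹

At equilibrium, Kc = [CO]·[Cl₂] / [COCl₂] = 0.099.
(0.0020)·([Cl₂]) / (0.0022) = 0.099
[Cl₂] = 0.109 = 0.11 mol L⁻¹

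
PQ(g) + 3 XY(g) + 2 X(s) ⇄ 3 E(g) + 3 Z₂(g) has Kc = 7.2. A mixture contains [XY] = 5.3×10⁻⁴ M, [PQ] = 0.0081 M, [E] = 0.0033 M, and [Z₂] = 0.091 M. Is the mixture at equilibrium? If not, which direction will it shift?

(X is a pure solid — omitted from Qc.)
Qc = [E]³·[Z₂]³ / ([PQ]·[XY]³) = (0.0033)³·(0.091)³ / ((0.0081)·(5.3×10⁻⁴)³) = 22
Qc = 22 > Kc = 7.2: net reverse reaction.

no; Q > K, reaction proceeds in reverse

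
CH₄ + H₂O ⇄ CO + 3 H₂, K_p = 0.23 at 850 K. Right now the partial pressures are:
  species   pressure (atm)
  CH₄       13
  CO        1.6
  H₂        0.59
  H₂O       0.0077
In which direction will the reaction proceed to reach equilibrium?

Q_p = P(CO)·P(H₂)³ / (P(CH₄)·P(H₂O)) = (1.6)·(0.59)³ / ((13)·(0.0077)) = 3.3
Q_p = 3.3 > K_p = 0.23, so the reverse reaction proceeds.

in the reverse direction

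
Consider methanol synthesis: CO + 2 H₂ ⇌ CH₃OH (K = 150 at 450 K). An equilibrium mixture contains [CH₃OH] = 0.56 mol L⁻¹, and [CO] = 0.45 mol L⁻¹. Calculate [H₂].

At equilibrium, K = [CH₃OH] / ([CO]·[H₂]²) = 150.
(0.56) / ((0.45)·([H₂])²) = 150
[H₂]² = 0.00830 ⇒ [H₂] = 0.091 mol L⁻¹

[H₂] = 0.091 mol L⁻¹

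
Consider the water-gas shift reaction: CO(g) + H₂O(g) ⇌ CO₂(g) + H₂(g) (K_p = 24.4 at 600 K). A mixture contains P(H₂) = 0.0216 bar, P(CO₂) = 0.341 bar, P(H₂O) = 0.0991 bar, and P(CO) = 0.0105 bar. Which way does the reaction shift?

toward products

Q_p = P(CO₂)·P(H₂) / (P(CO)·P(H₂O)) = (0.341)·(0.0216) / ((0.0105)·(0.0991)) = 7.08
Q_p = 7.08 < K_p = 24.4, so the forward reaction proceeds.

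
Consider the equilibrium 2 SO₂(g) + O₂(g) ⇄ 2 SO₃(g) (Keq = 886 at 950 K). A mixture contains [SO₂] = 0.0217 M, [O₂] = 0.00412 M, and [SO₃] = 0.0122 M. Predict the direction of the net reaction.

Q = [SO₃]² / ([SO₂]²·[O₂]) = (0.0122)² / ((0.0217)²·(0.00412)) = 76.7
Q = 76.7 < Keq = 886, so the forward reaction proceeds.

forward (toward products)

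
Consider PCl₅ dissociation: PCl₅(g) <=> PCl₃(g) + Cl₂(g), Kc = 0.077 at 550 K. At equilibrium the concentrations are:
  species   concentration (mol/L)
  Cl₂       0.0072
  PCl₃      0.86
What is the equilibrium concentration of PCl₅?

[PCl₅] = 0.080 mol/L

At equilibrium, Kc = [PCl₃]·[Cl₂] / [PCl₅] = 0.077.
(0.86)·(0.0072) / ([PCl₅]) = 0.077
[PCl₅] = 0.0804 = 0.080 mol/L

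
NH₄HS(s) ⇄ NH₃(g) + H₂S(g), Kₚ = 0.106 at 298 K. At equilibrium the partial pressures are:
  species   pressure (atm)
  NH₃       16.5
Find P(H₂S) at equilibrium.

P(H₂S) = 0.00642 atm

(NH₄HS is a pure solid — omitted from Kₚ.)
At equilibrium, Kₚ = P(NH₃)·P(H₂S) = 0.106.
(16.5)·(P(H₂S)) = 0.106
P(H₂S) = 0.00642 atm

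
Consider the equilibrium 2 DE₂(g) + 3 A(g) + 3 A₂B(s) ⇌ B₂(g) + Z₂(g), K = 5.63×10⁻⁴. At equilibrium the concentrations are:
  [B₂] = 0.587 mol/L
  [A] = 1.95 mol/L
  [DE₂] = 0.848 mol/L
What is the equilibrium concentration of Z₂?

(A₂B is a pure solid — omitted from K.)
At equilibrium, K = [B₂]·[Z₂] / ([DE₂]²·[A]³) = 5.63×10⁻⁴.
(0.587)·([Z₂]) / ((0.848)²·(1.95)³) = 5.63×10⁻⁴
[Z₂] = 0.00511 mol/L

[Z₂] = 0.00511 mol/L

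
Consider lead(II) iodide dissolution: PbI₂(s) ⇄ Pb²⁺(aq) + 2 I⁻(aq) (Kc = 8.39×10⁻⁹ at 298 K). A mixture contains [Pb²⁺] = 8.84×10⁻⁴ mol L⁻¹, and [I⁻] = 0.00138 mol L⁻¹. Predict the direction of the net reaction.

(PbI₂ is a pure solid — omitted from Qc.)
Qc = [Pb²⁺]·[I⁻]² = (8.84×10⁻⁴)·(0.00138)² = 1.68×10⁻⁹
Qc = 1.68×10⁻⁹ < Kc = 8.39×10⁻⁹, so the forward reaction proceeds.

to the right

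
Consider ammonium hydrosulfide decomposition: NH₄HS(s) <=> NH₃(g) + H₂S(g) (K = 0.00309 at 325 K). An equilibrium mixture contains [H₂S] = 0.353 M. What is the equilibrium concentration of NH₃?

[NH₃] = 0.00875 M

(NH₄HS is a pure solid — omitted from K.)
At equilibrium, K = [NH₃]·[H₂S] = 0.00309.
([NH₃])·(0.353) = 0.00309
[NH₃] = 0.00875 M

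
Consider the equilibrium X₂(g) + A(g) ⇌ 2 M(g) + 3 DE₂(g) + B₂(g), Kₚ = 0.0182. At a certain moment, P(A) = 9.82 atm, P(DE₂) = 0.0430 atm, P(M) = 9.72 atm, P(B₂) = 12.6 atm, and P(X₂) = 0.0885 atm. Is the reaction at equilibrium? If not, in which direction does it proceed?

Qₚ = P(M)²·P(DE₂)³·P(B₂) / (P(X₂)·P(A)) = (9.72)²·(0.0430)³·(12.6) / ((0.0885)·(9.82)) = 0.109
Qₚ = 0.109 > Kₚ = 0.0182, so the reverse reaction proceeds.

in the reverse direction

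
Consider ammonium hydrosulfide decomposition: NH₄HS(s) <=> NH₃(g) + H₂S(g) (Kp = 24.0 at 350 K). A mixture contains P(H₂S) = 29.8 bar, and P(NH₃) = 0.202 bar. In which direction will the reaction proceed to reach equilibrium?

(NH₄HS is a pure solid — omitted from Qp.)
Qp = P(NH₃)·P(H₂S) = (0.202)·(29.8) = 6.02
Qp = 6.02 < Kp = 24.0, so the forward reaction proceeds.

to the right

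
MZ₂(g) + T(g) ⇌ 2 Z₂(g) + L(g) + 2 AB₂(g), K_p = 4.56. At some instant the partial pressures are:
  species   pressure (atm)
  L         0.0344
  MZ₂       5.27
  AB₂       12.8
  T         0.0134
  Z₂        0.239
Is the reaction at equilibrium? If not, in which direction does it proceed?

Q_p = P(Z₂)²·P(L)·P(AB₂)² / (P(MZ₂)·P(T)) = (0.239)²·(0.0344)·(12.8)² / ((5.27)·(0.0134)) = 4.56
Q_p = 4.56 = K_p, so the system is already at equilibrium.

neither direction; the system is at equilibrium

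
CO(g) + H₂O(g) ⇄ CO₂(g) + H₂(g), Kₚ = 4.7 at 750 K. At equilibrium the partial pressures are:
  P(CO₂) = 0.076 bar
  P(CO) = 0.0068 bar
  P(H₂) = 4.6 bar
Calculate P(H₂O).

P(H₂O) = 11 bar

At equilibrium, Kₚ = P(CO₂)·P(H₂) / (P(CO)·P(H₂O)) = 4.7.
(0.076)·(4.6) / ((0.0068)·(P(H₂O))) = 4.7
P(H₂O) = 10.9 = 11 bar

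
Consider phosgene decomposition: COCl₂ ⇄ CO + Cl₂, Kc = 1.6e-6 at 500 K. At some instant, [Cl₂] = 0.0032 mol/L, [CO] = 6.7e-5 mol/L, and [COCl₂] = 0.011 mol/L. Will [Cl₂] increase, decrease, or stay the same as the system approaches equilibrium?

Qc = [CO]·[Cl₂] / [COCl₂] = (6.7e-5)·(0.0032) / (0.011) = 1.9e-5
Qc = 1.9e-5 > Kc = 1.6e-6: net reverse reaction.
Cl₂ is a product, so it decreases.

decrease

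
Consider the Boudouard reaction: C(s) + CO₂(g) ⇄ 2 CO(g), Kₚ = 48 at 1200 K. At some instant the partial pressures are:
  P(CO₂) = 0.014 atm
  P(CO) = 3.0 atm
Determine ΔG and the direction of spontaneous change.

(C is a pure solid — omitted from Qₚ.)
Qₚ = P(CO)² / P(CO₂) = (3.0)² / (0.014) = 643
ΔG = RT ln(Qₚ/Kₚ) = (8.314 J mol⁻¹ K⁻¹)(1200 K) × ln(643/48)
   = (9.977 kJ/mol)(2.595) = 25.9 kJ/mol
ΔG > 0, so the forward reaction is non-spontaneous (proceeds in reverse).

ΔG = 25.9 kJ/mol; the forward reaction is non-spontaneous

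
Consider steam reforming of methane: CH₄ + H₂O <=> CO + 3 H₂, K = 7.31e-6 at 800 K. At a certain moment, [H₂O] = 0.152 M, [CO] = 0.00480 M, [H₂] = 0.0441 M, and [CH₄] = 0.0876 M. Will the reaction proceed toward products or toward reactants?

Q = [CO]·[H₂]³ / ([CH₄]·[H₂O]) = (0.00480)·(0.0441)³ / ((0.0876)·(0.152)) = 3.09e-5
Q = 3.09e-5 > K = 7.31e-6, so the reverse reaction proceeds.

reverse (toward reactants)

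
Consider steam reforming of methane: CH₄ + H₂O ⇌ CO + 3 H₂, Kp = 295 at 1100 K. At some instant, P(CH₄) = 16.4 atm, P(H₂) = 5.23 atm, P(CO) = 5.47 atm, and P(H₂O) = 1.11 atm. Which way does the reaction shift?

Qp = P(CO)·P(H₂)³ / (P(CH₄)·P(H₂O)) = (5.47)·(5.23)³ / ((16.4)·(1.11)) = 43.0
Qp = 43.0 < Kp = 295, so the forward reaction proceeds.

in the forward direction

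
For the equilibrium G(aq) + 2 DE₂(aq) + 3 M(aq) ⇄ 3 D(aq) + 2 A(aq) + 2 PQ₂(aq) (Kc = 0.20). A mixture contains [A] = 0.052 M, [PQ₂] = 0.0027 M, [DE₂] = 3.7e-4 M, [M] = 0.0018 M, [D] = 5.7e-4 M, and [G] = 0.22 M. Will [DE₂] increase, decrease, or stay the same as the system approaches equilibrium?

decrease

Qc = [D]³·[A]²·[PQ₂]² / ([G]·[DE₂]²·[M]³) = (5.7e-4)³·(0.052)²·(0.0027)² / ((0.22)·(3.7e-4)²·(0.0018)³) = 0.021
Qc = 0.021 < Kc = 0.20: net forward reaction.
DE₂ is a reactant, so it decreases.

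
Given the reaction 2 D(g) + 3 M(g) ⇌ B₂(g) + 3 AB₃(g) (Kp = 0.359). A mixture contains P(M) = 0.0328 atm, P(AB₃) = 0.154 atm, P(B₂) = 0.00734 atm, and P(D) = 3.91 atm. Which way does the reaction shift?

Qp = P(B₂)·P(AB₃)³ / (P(D)²·P(M)³) = (0.00734)·(0.154)³ / ((3.91)²·(0.0328)³) = 0.0497
Qp = 0.0497 < Kp = 0.359, so the forward reaction proceeds.

forward (toward products)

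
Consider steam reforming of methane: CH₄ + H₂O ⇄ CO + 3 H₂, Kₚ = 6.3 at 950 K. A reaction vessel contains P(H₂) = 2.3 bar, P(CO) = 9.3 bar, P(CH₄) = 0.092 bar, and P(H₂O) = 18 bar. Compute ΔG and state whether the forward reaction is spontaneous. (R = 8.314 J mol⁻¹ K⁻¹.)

Qₚ = P(CO)·P(H₂)³ / (P(CH₄)·P(H₂O)) = (9.3)·(2.3)³ / ((0.092)·(18)) = 68.3
ΔG = RT ln(Qₚ/Kₚ) = (8.314 J mol⁻¹ K⁻¹)(950 K) × ln(68.3/6.3)
   = (7.898 kJ/mol)(2.383) = 18.8 kJ/mol
ΔG > 0, so the forward reaction is non-spontaneous (proceeds in reverse).

ΔG = 18.8 kJ/mol; the forward reaction is non-spontaneous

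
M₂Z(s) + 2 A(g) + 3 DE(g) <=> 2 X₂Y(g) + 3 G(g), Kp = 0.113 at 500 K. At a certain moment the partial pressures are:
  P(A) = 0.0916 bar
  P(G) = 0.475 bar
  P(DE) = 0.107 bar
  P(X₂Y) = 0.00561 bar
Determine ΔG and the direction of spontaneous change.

(M₂Z is a pure solid — omitted from Qp.)
Qp = P(X₂Y)²·P(G)³ / (P(A)²·P(DE)³) = (0.00561)²·(0.475)³ / ((0.0916)²·(0.107)³) = 0.328
ΔG = RT ln(Qp/Kp) = (8.314 J mol⁻¹ K⁻¹)(500 K) × ln(0.328/0.113)
   = (4.157 kJ/mol)(1.066) = 4.43 kJ/mol
ΔG > 0, so the forward reaction is non-spontaneous (proceeds in reverse).

ΔG = 4.43 kJ/mol; the forward reaction is non-spontaneous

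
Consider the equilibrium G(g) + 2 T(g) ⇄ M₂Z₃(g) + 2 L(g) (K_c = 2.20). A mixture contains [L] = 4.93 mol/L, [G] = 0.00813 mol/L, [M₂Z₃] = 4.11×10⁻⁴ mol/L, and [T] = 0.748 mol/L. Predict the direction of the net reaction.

Q_c = [M₂Z₃]·[L]² / ([G]·[T]²) = (4.11×10⁻⁴)·(4.93)² / ((0.00813)·(0.748)²) = 2.20
Q_c = 2.20 = K_c, so the system is already at equilibrium.

at equilibrium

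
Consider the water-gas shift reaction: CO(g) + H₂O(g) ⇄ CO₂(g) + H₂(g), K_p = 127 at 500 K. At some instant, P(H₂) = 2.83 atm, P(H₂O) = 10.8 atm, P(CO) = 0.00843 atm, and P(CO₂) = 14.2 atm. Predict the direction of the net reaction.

to the left

Q_p = P(CO₂)·P(H₂) / (P(CO)·P(H₂O)) = (14.2)·(2.83) / ((0.00843)·(10.8)) = 441
Q_p = 441 > K_p = 127, so the reverse reaction proceeds.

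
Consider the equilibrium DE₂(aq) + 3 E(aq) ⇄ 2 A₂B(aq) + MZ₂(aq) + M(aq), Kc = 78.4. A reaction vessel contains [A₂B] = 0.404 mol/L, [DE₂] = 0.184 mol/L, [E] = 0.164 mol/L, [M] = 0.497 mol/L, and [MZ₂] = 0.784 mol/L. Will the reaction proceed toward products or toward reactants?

Qc = [A₂B]²·[MZ₂]·[M] / ([DE₂]·[E]³) = (0.404)²·(0.784)·(0.497) / ((0.184)·(0.164)³) = 78.4
Qc = 78.4 = Kc, so the system is already at equilibrium.

no net change (already at equilibrium)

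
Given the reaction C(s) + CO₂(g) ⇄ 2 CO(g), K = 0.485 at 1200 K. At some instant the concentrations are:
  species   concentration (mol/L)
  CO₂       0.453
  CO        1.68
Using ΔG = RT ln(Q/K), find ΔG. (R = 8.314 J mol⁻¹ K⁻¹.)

ΔG = 25.5 kJ/mol

(C is a pure solid — omitted from Q.)
Q = [CO]² / [CO₂] = (1.68)² / (0.453) = 6.23
ΔG = RT ln(Q/K) = (8.314 J mol⁻¹ K⁻¹)(1200 K) × ln(6.23/0.485)
   = (9.977 kJ/mol)(2.553) = 25.5 kJ/mol
ΔG > 0, so the forward reaction is non-spontaneous (proceeds in reverse).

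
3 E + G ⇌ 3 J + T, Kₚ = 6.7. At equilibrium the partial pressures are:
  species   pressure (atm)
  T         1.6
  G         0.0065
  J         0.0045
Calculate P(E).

P(E) = 0.015 atm

At equilibrium, Kₚ = P(J)³·P(T) / (P(E)³·P(G)) = 6.7.
(0.0045)³·(1.6) / ((P(E))³·(0.0065)) = 6.7
P(E)³ = 3.35e-6 ⇒ P(E) = 0.015 atm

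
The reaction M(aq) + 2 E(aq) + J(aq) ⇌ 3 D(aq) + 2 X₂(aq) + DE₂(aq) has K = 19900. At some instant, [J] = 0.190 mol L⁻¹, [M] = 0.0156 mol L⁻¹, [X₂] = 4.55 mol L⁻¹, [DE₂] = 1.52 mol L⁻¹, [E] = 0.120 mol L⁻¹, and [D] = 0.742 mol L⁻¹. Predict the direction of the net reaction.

Q = [D]³·[X₂]²·[DE₂] / ([M]·[E]²·[J]) = (0.742)³·(4.55)²·(1.52) / ((0.0156)·(0.120)²·(0.190)) = 3.01×10⁵
Q = 3.01×10⁵ > K = 19900, so the reverse reaction proceeds.

reverse (toward reactants)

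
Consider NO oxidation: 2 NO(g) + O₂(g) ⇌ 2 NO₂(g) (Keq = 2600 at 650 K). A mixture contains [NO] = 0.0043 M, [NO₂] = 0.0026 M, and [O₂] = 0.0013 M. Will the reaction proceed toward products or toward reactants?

Q = [NO₂]² / ([NO]²·[O₂]) = (0.0026)² / ((0.0043)²·(0.0013)) = 280
Q = 280 < Keq = 2600, so the forward reaction proceeds.

toward products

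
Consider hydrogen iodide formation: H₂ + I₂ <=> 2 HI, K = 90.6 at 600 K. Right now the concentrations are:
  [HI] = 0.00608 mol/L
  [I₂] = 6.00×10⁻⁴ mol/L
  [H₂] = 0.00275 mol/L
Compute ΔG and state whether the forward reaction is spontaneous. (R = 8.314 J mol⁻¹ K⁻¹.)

ΔG = -6.97 kJ/mol; the forward reaction is spontaneous

Q = [HI]² / ([H₂]·[I₂]) = (0.00608)² / ((0.00275)·(6.00×10⁻⁴)) = 22.4
ΔG = RT ln(Q/K) = (8.314 J mol⁻¹ K⁻¹)(600 K) × ln(22.4/90.6)
   = (4.988 kJ/mol)(-1.397) = -6.97 kJ/mol
ΔG < 0, so the forward reaction is spontaneous (proceeds forward).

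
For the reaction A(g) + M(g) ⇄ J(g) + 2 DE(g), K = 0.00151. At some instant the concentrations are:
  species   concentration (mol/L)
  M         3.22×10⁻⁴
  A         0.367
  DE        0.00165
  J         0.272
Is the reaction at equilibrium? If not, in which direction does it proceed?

reverse (toward reactants)

Q = [J]·[DE]² / ([A]·[M]) = (0.272)·(0.00165)² / ((0.367)·(3.22×10⁻⁴)) = 0.00627
Q = 0.00627 > K = 0.00151, so the reverse reaction proceeds.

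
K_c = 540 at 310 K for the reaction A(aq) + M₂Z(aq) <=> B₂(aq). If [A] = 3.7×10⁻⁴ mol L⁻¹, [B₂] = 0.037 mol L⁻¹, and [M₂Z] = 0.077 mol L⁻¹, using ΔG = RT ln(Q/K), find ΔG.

Q_c = [B₂] / ([A]·[M₂Z]) = (0.037) / ((3.7×10⁻⁴)·(0.077)) = 1300
ΔG = RT ln(Q_c/K_c) = (8.314 J mol⁻¹ K⁻¹)(310 K) × ln(1300/540)
   = (2.577 kJ/mol)(0.8786) = 2.26 kJ/mol
ΔG > 0, so the forward reaction is non-spontaneous (proceeds in reverse).

ΔG = 2.26 kJ/mol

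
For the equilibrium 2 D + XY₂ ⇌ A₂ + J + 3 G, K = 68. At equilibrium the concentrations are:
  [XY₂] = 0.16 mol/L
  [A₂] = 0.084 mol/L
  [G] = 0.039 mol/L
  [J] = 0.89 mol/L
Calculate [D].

At equilibrium, K = [A₂]·[J]·[G]³ / ([D]²·[XY₂]) = 68.
(0.084)·(0.89)·(0.039)³ / (([D])²·(0.16)) = 68
[D]² = 4.08×10⁻⁷ ⇒ [D] = 6.4×10⁻⁴ mol/L

[D] = 6.4×10⁻⁴ mol/L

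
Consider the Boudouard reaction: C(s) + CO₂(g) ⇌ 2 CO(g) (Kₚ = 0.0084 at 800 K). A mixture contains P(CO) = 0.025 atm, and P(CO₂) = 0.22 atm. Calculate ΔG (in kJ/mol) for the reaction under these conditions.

ΔG = -7.21 kJ/mol

(C is a pure solid — omitted from Qₚ.)
Qₚ = P(CO)² / P(CO₂) = (0.025)² / (0.22) = 0.00284
ΔG = RT ln(Qₚ/Kₚ) = (8.314 J mol⁻¹ K⁻¹)(800 K) × ln(0.00284/0.0084)
   = (6.651 kJ/mol)(-1.084) = -7.21 kJ/mol
ΔG < 0, so the forward reaction is spontaneous (proceeds forward).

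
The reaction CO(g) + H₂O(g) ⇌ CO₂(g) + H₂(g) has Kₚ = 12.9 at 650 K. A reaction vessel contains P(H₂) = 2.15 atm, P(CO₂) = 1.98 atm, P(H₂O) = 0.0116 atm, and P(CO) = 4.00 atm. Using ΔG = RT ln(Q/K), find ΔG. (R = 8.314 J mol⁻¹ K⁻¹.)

Qₚ = P(CO₂)·P(H₂) / (P(CO)·P(H₂O)) = (1.98)·(2.15) / ((4.00)·(0.0116)) = 91.7
ΔG = RT ln(Qₚ/Kₚ) = (8.314 J mol⁻¹ K⁻¹)(650 K) × ln(91.7/12.9)
   = (5.404 kJ/mol)(1.961) = 10.6 kJ/mol
ΔG > 0, so the forward reaction is non-spontaneous (proceeds in reverse).

ΔG = 10.6 kJ/mol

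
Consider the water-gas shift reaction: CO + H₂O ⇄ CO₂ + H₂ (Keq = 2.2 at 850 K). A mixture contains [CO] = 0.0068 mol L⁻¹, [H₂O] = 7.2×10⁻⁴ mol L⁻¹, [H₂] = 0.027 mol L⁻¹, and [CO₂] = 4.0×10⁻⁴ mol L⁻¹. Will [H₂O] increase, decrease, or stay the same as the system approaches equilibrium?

stay the same

Q = [CO₂]·[H₂] / ([CO]·[H₂O]) = (4.0×10⁻⁴)·(0.027) / ((0.0068)·(7.2×10⁻⁴)) = 2.2
Q = 2.2 = Keq; the system is at equilibrium.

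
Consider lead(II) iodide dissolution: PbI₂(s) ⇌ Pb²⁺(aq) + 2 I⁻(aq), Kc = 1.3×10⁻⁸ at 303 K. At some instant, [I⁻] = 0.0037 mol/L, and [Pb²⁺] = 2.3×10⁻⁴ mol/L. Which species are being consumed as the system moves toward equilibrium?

(PbI₂ is a pure solid — omitted from Qc.)
Qc = [Pb²⁺]·[I⁻]² = (2.3×10⁻⁴)·(0.0037)² = 3.1×10⁻⁹
Qc = 3.1×10⁻⁹ < Kc = 1.3×10⁻⁸: net forward reaction.

PbI₂ (reactants)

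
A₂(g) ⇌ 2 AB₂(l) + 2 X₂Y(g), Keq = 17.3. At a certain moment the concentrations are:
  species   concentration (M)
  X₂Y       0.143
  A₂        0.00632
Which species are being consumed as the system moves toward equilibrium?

A₂ (reactants)

(AB₂ is a pure liquid — omitted from Q.)
Q = [X₂Y]² / [A₂] = (0.143)² / (0.00632) = 3.24
Q = 3.24 < Keq = 17.3: net forward reaction.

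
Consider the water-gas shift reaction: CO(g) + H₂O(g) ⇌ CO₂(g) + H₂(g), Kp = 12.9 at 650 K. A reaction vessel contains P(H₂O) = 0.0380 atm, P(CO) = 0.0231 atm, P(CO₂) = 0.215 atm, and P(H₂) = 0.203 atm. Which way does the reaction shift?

toward reactants

Qp = P(CO₂)·P(H₂) / (P(CO)·P(H₂O)) = (0.215)·(0.203) / ((0.0231)·(0.0380)) = 49.7
Qp = 49.7 > Kp = 12.9, so the reverse reaction proceeds.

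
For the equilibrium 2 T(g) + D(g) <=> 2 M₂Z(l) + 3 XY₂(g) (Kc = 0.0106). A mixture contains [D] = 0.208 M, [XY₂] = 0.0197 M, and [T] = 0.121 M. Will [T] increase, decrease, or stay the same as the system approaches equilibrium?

(M₂Z is a pure liquid — omitted from Qc.)
Qc = [XY₂]³ / ([T]²·[D]) = (0.0197)³ / ((0.121)²·(0.208)) = 0.00251
Qc = 0.00251 < Kc = 0.0106: net forward reaction.
T is a reactant, so it decreases.

decrease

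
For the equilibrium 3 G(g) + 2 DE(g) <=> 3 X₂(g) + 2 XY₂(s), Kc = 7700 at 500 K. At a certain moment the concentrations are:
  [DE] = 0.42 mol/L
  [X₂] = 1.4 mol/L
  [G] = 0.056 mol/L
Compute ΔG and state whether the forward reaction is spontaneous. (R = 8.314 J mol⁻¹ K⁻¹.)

(XY₂ is a pure solid — omitted from Qc.)
Qc = [X₂]³ / ([G]³·[DE]²) = (1.4)³ / ((0.056)³·(0.42)²) = 88600
ΔG = RT ln(Qc/Kc) = (8.314 J mol⁻¹ K⁻¹)(500 K) × ln(88600/7700)
   = (4.157 kJ/mol)(2.443) = 10.2 kJ/mol
ΔG > 0, so the forward reaction is non-spontaneous (proceeds in reverse).

ΔG = 10.2 kJ/mol; the forward reaction is non-spontaneous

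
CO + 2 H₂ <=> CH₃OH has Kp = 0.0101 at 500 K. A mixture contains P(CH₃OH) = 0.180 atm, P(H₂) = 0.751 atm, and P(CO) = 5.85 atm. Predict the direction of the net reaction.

toward reactants

Qp = P(CH₃OH) / (P(CO)·P(H₂)²) = (0.180) / ((5.85)·(0.751)²) = 0.0546
Qp = 0.0546 > Kp = 0.0101, so the reverse reaction proceeds.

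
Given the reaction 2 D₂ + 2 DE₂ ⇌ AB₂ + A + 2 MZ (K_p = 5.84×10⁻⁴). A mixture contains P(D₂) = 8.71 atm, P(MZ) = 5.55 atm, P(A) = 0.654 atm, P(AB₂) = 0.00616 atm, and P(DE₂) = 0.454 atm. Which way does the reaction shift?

Q_p = P(AB₂)·P(A)·P(MZ)² / (P(D₂)²·P(DE₂)²) = (0.00616)·(0.654)·(5.55)² / ((8.71)²·(0.454)²) = 0.00794
Q_p = 0.00794 > K_p = 5.84×10⁻⁴, so the reverse reaction proceeds.

in the reverse direction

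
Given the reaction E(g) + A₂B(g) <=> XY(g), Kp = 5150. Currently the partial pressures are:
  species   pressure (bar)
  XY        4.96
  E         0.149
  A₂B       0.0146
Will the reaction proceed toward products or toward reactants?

in the forward direction

Qp = P(XY) / (P(E)·P(A₂B)) = (4.96) / ((0.149)·(0.0146)) = 2280
Qp = 2280 < Kp = 5150, so the forward reaction proceeds.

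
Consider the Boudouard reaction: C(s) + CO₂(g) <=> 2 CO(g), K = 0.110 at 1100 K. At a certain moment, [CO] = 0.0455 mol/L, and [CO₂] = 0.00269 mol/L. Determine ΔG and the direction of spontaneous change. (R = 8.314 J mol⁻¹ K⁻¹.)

(C is a pure solid — omitted from Q.)
Q = [CO]² / [CO₂] = (0.0455)² / (0.00269) = 0.770
ΔG = RT ln(Q/K) = (8.314 J mol⁻¹ K⁻¹)(1100 K) × ln(0.770/0.110)
   = (9.145 kJ/mol)(1.946) = 17.8 kJ/mol
ΔG > 0, so the forward reaction is non-spontaneous (proceeds in reverse).

ΔG = 17.8 kJ/mol; the forward reaction is non-spontaneous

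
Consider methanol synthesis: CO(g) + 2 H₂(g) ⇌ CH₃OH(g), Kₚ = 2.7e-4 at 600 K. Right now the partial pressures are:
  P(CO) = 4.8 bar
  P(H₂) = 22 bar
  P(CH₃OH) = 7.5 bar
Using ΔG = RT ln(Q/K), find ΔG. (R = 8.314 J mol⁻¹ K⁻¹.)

Qₚ = P(CH₃OH) / (P(CO)·P(H₂)²) = (7.5) / ((4.8)·(22)²) = 0.00323
ΔG = RT ln(Qₚ/Kₚ) = (8.314 J mol⁻¹ K⁻¹)(600 K) × ln(0.00323/2.7e-4)
   = (4.988 kJ/mol)(2.482) = 12.4 kJ/mol
ΔG > 0, so the forward reaction is non-spontaneous (proceeds in reverse).

ΔG = 12.4 kJ/mol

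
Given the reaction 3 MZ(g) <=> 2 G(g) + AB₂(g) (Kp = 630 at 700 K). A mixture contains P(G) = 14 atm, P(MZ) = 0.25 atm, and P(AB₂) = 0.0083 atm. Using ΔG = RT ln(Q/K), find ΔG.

Qp = P(G)²·P(AB₂) / P(MZ)³ = (14)²·(0.0083) / (0.25)³ = 104
ΔG = RT ln(Qp/Kp) = (8.314 J mol⁻¹ K⁻¹)(700 K) × ln(104/630)
   = (5.820 kJ/mol)(-1.801) = -10.5 kJ/mol
ΔG < 0, so the forward reaction is spontaneous (proceeds forward).

ΔG = -10.5 kJ/mol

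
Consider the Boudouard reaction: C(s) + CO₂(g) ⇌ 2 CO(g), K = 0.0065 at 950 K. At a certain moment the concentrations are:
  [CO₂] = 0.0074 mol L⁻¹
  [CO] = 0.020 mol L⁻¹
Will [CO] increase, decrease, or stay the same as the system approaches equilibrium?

(C is a pure solid — omitted from Q.)
Q = [CO]² / [CO₂] = (0.020)² / (0.0074) = 0.054
Q = 0.054 > K = 0.0065: net reverse reaction.
CO is a product, so it decreases.

decrease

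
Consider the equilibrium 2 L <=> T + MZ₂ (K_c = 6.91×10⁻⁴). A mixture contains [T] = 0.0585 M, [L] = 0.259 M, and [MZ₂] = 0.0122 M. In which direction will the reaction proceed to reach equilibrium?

reverse (toward reactants)

Q_c = [T]·[MZ₂] / [L]² = (0.0585)·(0.0122) / (0.259)² = 0.0106
Q_c = 0.0106 > K_c = 6.91×10⁻⁴, so the reverse reaction proceeds.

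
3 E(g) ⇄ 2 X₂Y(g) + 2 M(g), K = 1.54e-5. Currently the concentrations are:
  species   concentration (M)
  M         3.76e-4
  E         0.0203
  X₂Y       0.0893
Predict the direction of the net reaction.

toward reactants

Q = [X₂Y]²·[M]² / [E]³ = (0.0893)²·(3.76e-4)² / (0.0203)³ = 1.35e-4
Q = 1.35e-4 > K = 1.54e-5, so the reverse reaction proceeds.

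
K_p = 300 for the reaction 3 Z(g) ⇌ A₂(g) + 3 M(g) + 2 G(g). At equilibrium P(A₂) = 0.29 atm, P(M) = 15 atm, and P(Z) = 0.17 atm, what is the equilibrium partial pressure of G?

P(G) = 0.039 atm

At equilibrium, K_p = P(A₂)·P(M)³·P(G)² / P(Z)³ = 300.
(0.29)·(15)³·(P(G))² / (0.17)³ = 300
P(G)² = 0.00151 ⇒ P(G) = 0.039 atm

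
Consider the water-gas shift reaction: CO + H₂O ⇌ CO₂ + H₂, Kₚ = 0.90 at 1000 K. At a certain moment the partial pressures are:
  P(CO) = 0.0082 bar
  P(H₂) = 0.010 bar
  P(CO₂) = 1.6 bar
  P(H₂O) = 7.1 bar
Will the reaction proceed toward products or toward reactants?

Qₚ = P(CO₂)·P(H₂) / (P(CO)·P(H₂O)) = (1.6)·(0.010) / ((0.0082)·(7.1)) = 0.27
Qₚ = 0.27 < Kₚ = 0.90, so the forward reaction proceeds.

toward products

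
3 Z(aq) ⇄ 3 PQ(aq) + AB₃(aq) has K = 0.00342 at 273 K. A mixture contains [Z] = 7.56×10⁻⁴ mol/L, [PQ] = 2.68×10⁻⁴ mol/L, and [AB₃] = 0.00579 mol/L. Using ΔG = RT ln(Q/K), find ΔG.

ΔG = -5.87 kJ/mol

Q = [PQ]³·[AB₃] / [Z]³ = (2.68×10⁻⁴)³·(0.00579) / (7.56×10⁻⁴)³ = 2.58×10⁻⁴
ΔG = RT ln(Q/K) = (8.314 J mol⁻¹ K⁻¹)(273 K) × ln(2.58×10⁻⁴/0.00342)
   = (2.270 kJ/mol)(-2.584) = -5.87 kJ/mol
ΔG < 0, so the forward reaction is spontaneous (proceeds forward).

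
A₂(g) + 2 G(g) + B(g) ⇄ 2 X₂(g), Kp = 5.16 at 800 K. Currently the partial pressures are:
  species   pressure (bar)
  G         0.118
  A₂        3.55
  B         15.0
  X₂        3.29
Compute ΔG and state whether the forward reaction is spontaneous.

Qp = P(X₂)² / (P(A₂)·P(G)²·P(B)) = (3.29)² / ((3.55)·(0.118)²·(15.0)) = 14.6
ΔG = RT ln(Qp/Kp) = (8.314 J mol⁻¹ K⁻¹)(800 K) × ln(14.6/5.16)
   = (6.651 kJ/mol)(1.040) = 6.92 kJ/mol
ΔG > 0, so the forward reaction is non-spontaneous (proceeds in reverse).

ΔG = 6.92 kJ/mol; the forward reaction is non-spontaneous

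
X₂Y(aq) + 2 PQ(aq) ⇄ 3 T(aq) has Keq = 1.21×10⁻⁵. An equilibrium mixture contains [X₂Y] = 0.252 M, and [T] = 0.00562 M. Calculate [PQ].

At equilibrium, Keq = [T]³ / ([X₂Y]·[PQ]²) = 1.21×10⁻⁵.
(0.00562)³ / ((0.252)·([PQ])²) = 1.21×10⁻⁵
[PQ]² = 0.0582 ⇒ [PQ] = 0.241 M

[PQ] = 0.241 M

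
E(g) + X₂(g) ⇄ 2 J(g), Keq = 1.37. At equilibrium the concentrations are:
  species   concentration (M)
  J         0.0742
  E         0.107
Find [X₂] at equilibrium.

At equilibrium, Keq = [J]² / ([E]·[X₂]) = 1.37.
(0.0742)² / ((0.107)·([X₂])) = 1.37
[X₂] = 0.0376 M

[X₂] = 0.0376 M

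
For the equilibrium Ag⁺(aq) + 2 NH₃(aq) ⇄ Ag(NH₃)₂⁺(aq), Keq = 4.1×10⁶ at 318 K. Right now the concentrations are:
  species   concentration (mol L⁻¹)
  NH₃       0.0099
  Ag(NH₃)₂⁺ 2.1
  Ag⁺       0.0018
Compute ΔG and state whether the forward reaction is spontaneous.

ΔG = 2.82 kJ/mol; the forward reaction is non-spontaneous

Q = [Ag(NH₃)₂⁺] / ([Ag⁺]·[NH₃]²) = (2.1) / ((0.0018)·(0.0099)²) = 1.19×10⁷
ΔG = RT ln(Q/Keq) = (8.314 J mol⁻¹ K⁻¹)(318 K) × ln(1.19×10⁷/4.1×10⁶)
   = (2.644 kJ/mol)(1.066) = 2.82 kJ/mol
ΔG > 0, so the forward reaction is non-spontaneous (proceeds in reverse).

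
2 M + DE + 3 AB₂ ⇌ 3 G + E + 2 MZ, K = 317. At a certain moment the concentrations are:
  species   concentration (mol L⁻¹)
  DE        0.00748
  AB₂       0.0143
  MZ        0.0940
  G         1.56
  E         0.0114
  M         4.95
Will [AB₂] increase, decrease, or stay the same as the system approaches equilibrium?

Q = [G]³·[E]·[MZ]² / ([M]²·[DE]·[AB₂]³) = (1.56)³·(0.0114)·(0.0940)² / ((4.95)²·(0.00748)·(0.0143)³) = 714
Q = 714 > K = 317: net reverse reaction.
AB₂ is a reactant, so it increases.

increase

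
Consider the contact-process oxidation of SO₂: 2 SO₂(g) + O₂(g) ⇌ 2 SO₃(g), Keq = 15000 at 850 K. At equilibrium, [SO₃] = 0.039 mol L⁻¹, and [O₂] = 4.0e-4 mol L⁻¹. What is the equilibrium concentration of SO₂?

[SO₂] = 0.016 mol L⁻¹

At equilibrium, Keq = [SO₃]² / ([SO₂]²·[O₂]) = 15000.
(0.039)² / (([SO₂])²·(4.0e-4)) = 15000
[SO₂]² = 2.53e-4 ⇒ [SO₂] = 0.016 mol L⁻¹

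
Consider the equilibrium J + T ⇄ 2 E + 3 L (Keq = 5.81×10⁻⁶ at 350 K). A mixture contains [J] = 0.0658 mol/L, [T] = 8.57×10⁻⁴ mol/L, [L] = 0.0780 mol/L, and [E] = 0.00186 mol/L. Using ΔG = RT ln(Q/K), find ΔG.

ΔG = 4.69 kJ/mol

Q = [E]²·[L]³ / ([J]·[T]) = (0.00186)²·(0.0780)³ / ((0.0658)·(8.57×10⁻⁴)) = 2.91×10⁻⁵
ΔG = RT ln(Q/Keq) = (8.314 J mol⁻¹ K⁻¹)(350 K) × ln(2.91×10⁻⁵/5.81×10⁻⁶)
   = (2.910 kJ/mol)(1.611) = 4.69 kJ/mol
ΔG > 0, so the forward reaction is non-spontaneous (proceeds in reverse).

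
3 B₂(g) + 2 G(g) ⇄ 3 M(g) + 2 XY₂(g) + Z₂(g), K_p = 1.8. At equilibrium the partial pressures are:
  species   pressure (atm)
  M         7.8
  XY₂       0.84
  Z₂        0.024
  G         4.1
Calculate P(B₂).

P(B₂) = 0.64 atm

At equilibrium, K_p = P(M)³·P(XY₂)²·P(Z₂) / (P(B₂)³·P(G)²) = 1.8.
(7.8)³·(0.84)²·(0.024) / ((P(B₂))³·(4.1)²) = 1.8
P(B₂)³ = 0.266 ⇒ P(B₂) = 0.64 atm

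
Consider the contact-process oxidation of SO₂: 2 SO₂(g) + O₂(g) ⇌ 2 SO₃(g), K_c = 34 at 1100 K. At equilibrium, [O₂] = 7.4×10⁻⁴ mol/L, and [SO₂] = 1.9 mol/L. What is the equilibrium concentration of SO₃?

[SO₃] = 0.30 mol/L

At equilibrium, K_c = [SO₃]² / ([SO₂]²·[O₂]) = 34.
([SO₃])² / ((1.9)²·(7.4×10⁻⁴)) = 34
[SO₃]² = 0.0908 ⇒ [SO₃] = 0.30 mol/L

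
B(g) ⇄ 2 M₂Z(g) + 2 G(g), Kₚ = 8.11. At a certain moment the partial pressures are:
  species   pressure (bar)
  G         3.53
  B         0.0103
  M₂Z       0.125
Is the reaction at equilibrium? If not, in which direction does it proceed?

toward reactants

Qₚ = P(M₂Z)²·P(G)² / P(B) = (0.125)²·(3.53)² / (0.0103) = 18.9
Qₚ = 18.9 > Kₚ = 8.11, so the reverse reaction proceeds.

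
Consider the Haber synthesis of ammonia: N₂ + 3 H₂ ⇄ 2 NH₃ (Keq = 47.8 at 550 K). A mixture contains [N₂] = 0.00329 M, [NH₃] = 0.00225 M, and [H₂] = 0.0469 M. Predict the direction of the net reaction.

toward products

Q = [NH₃]² / ([N₂]·[H₂]³) = (0.00225)² / ((0.00329)·(0.0469)³) = 14.9
Q = 14.9 < Keq = 47.8, so the forward reaction proceeds.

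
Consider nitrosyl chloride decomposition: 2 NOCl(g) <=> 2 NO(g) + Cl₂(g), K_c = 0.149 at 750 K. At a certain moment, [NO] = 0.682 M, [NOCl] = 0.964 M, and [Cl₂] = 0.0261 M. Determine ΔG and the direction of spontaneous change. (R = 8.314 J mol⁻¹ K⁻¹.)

Q_c = [NO]²·[Cl₂] / [NOCl]² = (0.682)²·(0.0261) / (0.964)² = 0.0131
ΔG = RT ln(Q_c/K_c) = (8.314 J mol⁻¹ K⁻¹)(750 K) × ln(0.0131/0.149)
   = (6.236 kJ/mol)(-2.431) = -15.2 kJ/mol
ΔG < 0, so the forward reaction is spontaneous (proceeds forward).

ΔG = -15.2 kJ/mol; the forward reaction is spontaneous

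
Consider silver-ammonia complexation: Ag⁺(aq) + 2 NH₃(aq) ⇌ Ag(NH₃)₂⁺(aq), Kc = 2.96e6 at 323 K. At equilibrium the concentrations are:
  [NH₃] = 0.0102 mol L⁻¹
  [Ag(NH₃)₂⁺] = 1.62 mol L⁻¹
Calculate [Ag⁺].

At equilibrium, Kc = [Ag(NH₃)₂⁺] / ([Ag⁺]·[NH₃]²) = 2.96e6.
(1.62) / (([Ag⁺])·(0.0102)²) = 2.96e6
[Ag⁺] = 0.00526 mol L⁻¹

[Ag⁺] = 0.00526 mol L⁻¹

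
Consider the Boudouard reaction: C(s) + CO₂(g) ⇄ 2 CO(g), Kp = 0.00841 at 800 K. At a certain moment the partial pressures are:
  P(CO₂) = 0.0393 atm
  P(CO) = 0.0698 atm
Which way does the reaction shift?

reverse (toward reactants)

(C is a pure solid — omitted from Qp.)
Qp = P(CO)² / P(CO₂) = (0.0698)² / (0.0393) = 0.124
Qp = 0.124 > Kp = 0.00841, so the reverse reaction proceeds.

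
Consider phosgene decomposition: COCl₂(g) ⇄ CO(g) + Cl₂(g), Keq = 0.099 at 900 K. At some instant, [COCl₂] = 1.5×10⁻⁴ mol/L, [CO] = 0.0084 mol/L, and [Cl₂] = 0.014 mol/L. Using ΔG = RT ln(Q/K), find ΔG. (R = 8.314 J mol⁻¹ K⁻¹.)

ΔG = 15.5 kJ/mol

Q = [CO]·[Cl₂] / [COCl₂] = (0.0084)·(0.014) / (1.5×10⁻⁴) = 0.784
ΔG = RT ln(Q/Keq) = (8.314 J mol⁻¹ K⁻¹)(900 K) × ln(0.784/0.099)
   = (7.483 kJ/mol)(2.069) = 15.5 kJ/mol
ΔG > 0, so the forward reaction is non-spontaneous (proceeds in reverse).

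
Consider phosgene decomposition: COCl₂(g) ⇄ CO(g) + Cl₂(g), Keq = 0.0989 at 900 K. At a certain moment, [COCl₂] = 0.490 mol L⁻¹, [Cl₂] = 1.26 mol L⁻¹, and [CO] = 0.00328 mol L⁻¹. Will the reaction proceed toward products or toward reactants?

Q = [CO]·[Cl₂] / [COCl₂] = (0.00328)·(1.26) / (0.490) = 0.00843
Q = 0.00843 < Keq = 0.0989, so the forward reaction proceeds.

in the forward direction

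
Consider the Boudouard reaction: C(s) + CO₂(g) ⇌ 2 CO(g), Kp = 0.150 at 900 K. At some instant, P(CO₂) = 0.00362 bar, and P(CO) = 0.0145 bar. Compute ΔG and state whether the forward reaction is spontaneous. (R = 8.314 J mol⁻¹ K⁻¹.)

(C is a pure solid — omitted from Qp.)
Qp = P(CO)² / P(CO₂) = (0.0145)² / (0.00362) = 0.0581
ΔG = RT ln(Qp/Kp) = (8.314 J mol⁻¹ K⁻¹)(900 K) × ln(0.0581/0.150)
   = (7.483 kJ/mol)(-0.9485) = -7.10 kJ/mol
ΔG < 0, so the forward reaction is spontaneous (proceeds forward).

ΔG = -7.10 kJ/mol; the forward reaction is spontaneous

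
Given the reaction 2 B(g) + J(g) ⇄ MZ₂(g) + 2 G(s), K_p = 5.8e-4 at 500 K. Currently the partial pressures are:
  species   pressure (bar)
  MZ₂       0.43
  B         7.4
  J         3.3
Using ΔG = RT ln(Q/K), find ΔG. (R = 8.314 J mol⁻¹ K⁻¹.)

ΔG = 5.87 kJ/mol

(G is a pure solid — omitted from Q_p.)
Q_p = P(MZ₂) / (P(B)²·P(J)) = (0.43) / ((7.4)²·(3.3)) = 0.00238
ΔG = RT ln(Q_p/K_p) = (8.314 J mol⁻¹ K⁻¹)(500 K) × ln(0.00238/5.8e-4)
   = (4.157 kJ/mol)(1.412) = 5.87 kJ/mol
ΔG > 0, so the forward reaction is non-spontaneous (proceeds in reverse).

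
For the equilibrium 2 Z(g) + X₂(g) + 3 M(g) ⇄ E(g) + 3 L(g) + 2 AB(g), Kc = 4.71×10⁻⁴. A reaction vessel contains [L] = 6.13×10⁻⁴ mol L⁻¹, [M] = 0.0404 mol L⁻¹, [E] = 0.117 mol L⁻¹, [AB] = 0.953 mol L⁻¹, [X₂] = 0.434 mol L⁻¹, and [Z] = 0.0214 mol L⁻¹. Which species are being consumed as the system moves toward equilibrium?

Qc = [E]·[L]³·[AB]² / ([Z]²·[X₂]·[M]³) = (0.117)·(6.13×10⁻⁴)³·(0.953)² / ((0.0214)²·(0.434)·(0.0404)³) = 0.00187
Qc = 0.00187 > Kc = 4.71×10⁻⁴: net reverse reaction.

E, L, AB (products)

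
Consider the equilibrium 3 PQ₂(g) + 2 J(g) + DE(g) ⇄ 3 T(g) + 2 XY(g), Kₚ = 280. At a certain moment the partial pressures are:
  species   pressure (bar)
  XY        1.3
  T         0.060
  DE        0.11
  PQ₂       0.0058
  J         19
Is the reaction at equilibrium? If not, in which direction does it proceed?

Qₚ = P(T)³·P(XY)² / (P(PQ₂)³·P(J)²·P(DE)) = (0.060)³·(1.3)² / ((0.0058)³·(19)²·(0.11)) = 47
Qₚ = 47 < Kₚ = 280, so the forward reaction proceeds.

in the forward direction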